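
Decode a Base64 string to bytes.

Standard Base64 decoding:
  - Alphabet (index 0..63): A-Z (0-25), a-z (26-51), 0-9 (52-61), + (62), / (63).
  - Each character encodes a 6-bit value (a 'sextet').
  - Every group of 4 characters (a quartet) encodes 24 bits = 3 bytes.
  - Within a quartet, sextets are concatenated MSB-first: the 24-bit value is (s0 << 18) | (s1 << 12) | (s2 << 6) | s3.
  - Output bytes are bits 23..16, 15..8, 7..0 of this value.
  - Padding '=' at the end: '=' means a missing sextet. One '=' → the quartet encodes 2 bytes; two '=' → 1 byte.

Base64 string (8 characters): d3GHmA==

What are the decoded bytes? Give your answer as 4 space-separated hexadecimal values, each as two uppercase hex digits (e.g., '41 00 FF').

After char 0 ('d'=29): chars_in_quartet=1 acc=0x1D bytes_emitted=0
After char 1 ('3'=55): chars_in_quartet=2 acc=0x777 bytes_emitted=0
After char 2 ('G'=6): chars_in_quartet=3 acc=0x1DDC6 bytes_emitted=0
After char 3 ('H'=7): chars_in_quartet=4 acc=0x777187 -> emit 77 71 87, reset; bytes_emitted=3
After char 4 ('m'=38): chars_in_quartet=1 acc=0x26 bytes_emitted=3
After char 5 ('A'=0): chars_in_quartet=2 acc=0x980 bytes_emitted=3
Padding '==': partial quartet acc=0x980 -> emit 98; bytes_emitted=4

Answer: 77 71 87 98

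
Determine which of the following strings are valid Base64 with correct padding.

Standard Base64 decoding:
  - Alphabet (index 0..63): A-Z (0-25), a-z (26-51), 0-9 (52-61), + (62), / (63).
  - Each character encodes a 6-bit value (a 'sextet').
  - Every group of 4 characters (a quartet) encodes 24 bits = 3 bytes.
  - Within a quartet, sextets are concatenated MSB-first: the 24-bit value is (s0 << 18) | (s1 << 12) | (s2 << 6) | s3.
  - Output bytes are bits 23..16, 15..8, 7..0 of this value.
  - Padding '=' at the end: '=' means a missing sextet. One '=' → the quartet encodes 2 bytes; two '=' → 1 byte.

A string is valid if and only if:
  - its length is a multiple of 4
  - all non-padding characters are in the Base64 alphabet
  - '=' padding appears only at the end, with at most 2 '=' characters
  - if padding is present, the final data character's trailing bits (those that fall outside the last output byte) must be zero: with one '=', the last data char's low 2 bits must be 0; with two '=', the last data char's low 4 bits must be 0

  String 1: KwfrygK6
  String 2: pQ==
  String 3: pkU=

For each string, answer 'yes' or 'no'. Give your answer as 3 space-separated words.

String 1: 'KwfrygK6' → valid
String 2: 'pQ==' → valid
String 3: 'pkU=' → valid

Answer: yes yes yes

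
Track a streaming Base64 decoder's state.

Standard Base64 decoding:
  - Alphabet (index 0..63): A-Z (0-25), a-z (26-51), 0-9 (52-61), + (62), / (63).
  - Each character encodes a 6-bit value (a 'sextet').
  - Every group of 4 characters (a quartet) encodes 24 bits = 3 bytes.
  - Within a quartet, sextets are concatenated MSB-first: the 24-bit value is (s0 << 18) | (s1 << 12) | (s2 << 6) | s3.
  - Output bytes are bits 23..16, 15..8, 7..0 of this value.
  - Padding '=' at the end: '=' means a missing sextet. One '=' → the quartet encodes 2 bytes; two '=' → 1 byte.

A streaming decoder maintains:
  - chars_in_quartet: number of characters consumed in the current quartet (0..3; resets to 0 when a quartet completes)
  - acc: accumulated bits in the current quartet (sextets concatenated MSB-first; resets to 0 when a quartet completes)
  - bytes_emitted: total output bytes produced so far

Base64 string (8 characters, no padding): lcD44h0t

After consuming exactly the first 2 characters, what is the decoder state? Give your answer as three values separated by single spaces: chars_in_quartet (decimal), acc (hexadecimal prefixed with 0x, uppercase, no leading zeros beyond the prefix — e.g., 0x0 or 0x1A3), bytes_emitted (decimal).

After char 0 ('l'=37): chars_in_quartet=1 acc=0x25 bytes_emitted=0
After char 1 ('c'=28): chars_in_quartet=2 acc=0x95C bytes_emitted=0

Answer: 2 0x95C 0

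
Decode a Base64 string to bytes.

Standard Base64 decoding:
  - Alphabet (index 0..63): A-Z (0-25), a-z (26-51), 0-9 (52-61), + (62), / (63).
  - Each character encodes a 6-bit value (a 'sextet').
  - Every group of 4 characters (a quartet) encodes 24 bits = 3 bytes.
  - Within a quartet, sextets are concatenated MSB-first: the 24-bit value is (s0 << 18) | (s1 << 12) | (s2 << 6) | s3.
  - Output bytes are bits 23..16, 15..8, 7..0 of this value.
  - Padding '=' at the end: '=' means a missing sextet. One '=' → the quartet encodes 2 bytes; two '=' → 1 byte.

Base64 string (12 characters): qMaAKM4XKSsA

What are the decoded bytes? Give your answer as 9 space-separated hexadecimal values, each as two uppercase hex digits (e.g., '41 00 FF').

Answer: A8 C6 80 28 CE 17 29 2B 00

Derivation:
After char 0 ('q'=42): chars_in_quartet=1 acc=0x2A bytes_emitted=0
After char 1 ('M'=12): chars_in_quartet=2 acc=0xA8C bytes_emitted=0
After char 2 ('a'=26): chars_in_quartet=3 acc=0x2A31A bytes_emitted=0
After char 3 ('A'=0): chars_in_quartet=4 acc=0xA8C680 -> emit A8 C6 80, reset; bytes_emitted=3
After char 4 ('K'=10): chars_in_quartet=1 acc=0xA bytes_emitted=3
After char 5 ('M'=12): chars_in_quartet=2 acc=0x28C bytes_emitted=3
After char 6 ('4'=56): chars_in_quartet=3 acc=0xA338 bytes_emitted=3
After char 7 ('X'=23): chars_in_quartet=4 acc=0x28CE17 -> emit 28 CE 17, reset; bytes_emitted=6
After char 8 ('K'=10): chars_in_quartet=1 acc=0xA bytes_emitted=6
After char 9 ('S'=18): chars_in_quartet=2 acc=0x292 bytes_emitted=6
After char 10 ('s'=44): chars_in_quartet=3 acc=0xA4AC bytes_emitted=6
After char 11 ('A'=0): chars_in_quartet=4 acc=0x292B00 -> emit 29 2B 00, reset; bytes_emitted=9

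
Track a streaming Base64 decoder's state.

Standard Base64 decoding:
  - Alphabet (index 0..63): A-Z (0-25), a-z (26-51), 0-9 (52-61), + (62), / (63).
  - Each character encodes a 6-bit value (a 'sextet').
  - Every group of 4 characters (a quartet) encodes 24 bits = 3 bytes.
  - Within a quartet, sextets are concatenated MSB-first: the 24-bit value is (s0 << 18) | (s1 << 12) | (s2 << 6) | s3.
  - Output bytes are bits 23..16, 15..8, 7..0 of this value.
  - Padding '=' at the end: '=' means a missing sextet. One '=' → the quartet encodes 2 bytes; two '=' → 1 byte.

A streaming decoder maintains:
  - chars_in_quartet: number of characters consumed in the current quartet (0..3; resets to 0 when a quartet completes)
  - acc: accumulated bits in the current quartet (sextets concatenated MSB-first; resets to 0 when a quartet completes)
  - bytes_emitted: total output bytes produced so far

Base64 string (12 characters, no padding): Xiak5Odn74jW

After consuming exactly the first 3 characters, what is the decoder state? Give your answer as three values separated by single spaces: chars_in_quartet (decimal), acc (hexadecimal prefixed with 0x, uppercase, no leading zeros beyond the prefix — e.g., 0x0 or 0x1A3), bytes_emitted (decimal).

After char 0 ('X'=23): chars_in_quartet=1 acc=0x17 bytes_emitted=0
After char 1 ('i'=34): chars_in_quartet=2 acc=0x5E2 bytes_emitted=0
After char 2 ('a'=26): chars_in_quartet=3 acc=0x1789A bytes_emitted=0

Answer: 3 0x1789A 0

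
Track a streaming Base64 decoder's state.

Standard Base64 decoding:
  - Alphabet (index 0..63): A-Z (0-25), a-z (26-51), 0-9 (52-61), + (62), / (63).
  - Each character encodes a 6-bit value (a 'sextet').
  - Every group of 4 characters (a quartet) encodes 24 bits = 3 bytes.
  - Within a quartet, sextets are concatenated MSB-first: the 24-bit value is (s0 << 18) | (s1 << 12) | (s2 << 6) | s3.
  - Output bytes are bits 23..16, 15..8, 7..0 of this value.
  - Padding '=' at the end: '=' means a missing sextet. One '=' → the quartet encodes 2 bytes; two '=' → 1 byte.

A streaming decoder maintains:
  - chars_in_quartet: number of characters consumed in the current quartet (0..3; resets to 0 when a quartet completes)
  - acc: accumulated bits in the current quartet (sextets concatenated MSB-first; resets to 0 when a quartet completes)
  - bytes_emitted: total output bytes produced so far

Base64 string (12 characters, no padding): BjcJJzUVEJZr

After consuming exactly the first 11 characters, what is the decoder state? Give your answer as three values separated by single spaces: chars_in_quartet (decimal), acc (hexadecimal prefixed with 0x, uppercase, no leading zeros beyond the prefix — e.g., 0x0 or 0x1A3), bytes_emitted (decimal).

After char 0 ('B'=1): chars_in_quartet=1 acc=0x1 bytes_emitted=0
After char 1 ('j'=35): chars_in_quartet=2 acc=0x63 bytes_emitted=0
After char 2 ('c'=28): chars_in_quartet=3 acc=0x18DC bytes_emitted=0
After char 3 ('J'=9): chars_in_quartet=4 acc=0x63709 -> emit 06 37 09, reset; bytes_emitted=3
After char 4 ('J'=9): chars_in_quartet=1 acc=0x9 bytes_emitted=3
After char 5 ('z'=51): chars_in_quartet=2 acc=0x273 bytes_emitted=3
After char 6 ('U'=20): chars_in_quartet=3 acc=0x9CD4 bytes_emitted=3
After char 7 ('V'=21): chars_in_quartet=4 acc=0x273515 -> emit 27 35 15, reset; bytes_emitted=6
After char 8 ('E'=4): chars_in_quartet=1 acc=0x4 bytes_emitted=6
After char 9 ('J'=9): chars_in_quartet=2 acc=0x109 bytes_emitted=6
After char 10 ('Z'=25): chars_in_quartet=3 acc=0x4259 bytes_emitted=6

Answer: 3 0x4259 6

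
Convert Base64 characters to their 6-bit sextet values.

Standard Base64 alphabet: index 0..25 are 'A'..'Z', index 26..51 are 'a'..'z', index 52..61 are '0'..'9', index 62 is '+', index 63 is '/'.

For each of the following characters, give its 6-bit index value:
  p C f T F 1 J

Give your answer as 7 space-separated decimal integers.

Answer: 41 2 31 19 5 53 9

Derivation:
'p': a..z range, 26 + ord('p') − ord('a') = 41
'C': A..Z range, ord('C') − ord('A') = 2
'f': a..z range, 26 + ord('f') − ord('a') = 31
'T': A..Z range, ord('T') − ord('A') = 19
'F': A..Z range, ord('F') − ord('A') = 5
'1': 0..9 range, 52 + ord('1') − ord('0') = 53
'J': A..Z range, ord('J') − ord('A') = 9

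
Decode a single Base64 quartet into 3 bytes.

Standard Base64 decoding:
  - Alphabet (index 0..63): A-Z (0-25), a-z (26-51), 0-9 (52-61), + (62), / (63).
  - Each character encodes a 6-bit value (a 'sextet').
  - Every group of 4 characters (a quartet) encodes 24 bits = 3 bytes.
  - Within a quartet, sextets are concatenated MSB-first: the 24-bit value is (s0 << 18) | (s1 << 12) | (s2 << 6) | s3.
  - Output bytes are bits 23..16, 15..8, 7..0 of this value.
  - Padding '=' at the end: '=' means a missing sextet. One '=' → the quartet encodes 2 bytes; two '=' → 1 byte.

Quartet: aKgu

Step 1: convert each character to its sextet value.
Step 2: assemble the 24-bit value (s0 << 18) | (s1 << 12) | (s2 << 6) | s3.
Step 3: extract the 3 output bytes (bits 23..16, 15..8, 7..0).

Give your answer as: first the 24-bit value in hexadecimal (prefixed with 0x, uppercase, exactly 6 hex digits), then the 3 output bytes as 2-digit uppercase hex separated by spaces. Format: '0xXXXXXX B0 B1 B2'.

Sextets: a=26, K=10, g=32, u=46
24-bit: (26<<18) | (10<<12) | (32<<6) | 46
      = 0x680000 | 0x00A000 | 0x000800 | 0x00002E
      = 0x68A82E
Bytes: (v>>16)&0xFF=68, (v>>8)&0xFF=A8, v&0xFF=2E

Answer: 0x68A82E 68 A8 2E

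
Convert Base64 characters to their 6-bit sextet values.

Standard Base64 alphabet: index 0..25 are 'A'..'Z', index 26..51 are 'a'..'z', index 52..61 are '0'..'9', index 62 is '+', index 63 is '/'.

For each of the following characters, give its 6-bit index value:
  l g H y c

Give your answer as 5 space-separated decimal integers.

'l': a..z range, 26 + ord('l') − ord('a') = 37
'g': a..z range, 26 + ord('g') − ord('a') = 32
'H': A..Z range, ord('H') − ord('A') = 7
'y': a..z range, 26 + ord('y') − ord('a') = 50
'c': a..z range, 26 + ord('c') − ord('a') = 28

Answer: 37 32 7 50 28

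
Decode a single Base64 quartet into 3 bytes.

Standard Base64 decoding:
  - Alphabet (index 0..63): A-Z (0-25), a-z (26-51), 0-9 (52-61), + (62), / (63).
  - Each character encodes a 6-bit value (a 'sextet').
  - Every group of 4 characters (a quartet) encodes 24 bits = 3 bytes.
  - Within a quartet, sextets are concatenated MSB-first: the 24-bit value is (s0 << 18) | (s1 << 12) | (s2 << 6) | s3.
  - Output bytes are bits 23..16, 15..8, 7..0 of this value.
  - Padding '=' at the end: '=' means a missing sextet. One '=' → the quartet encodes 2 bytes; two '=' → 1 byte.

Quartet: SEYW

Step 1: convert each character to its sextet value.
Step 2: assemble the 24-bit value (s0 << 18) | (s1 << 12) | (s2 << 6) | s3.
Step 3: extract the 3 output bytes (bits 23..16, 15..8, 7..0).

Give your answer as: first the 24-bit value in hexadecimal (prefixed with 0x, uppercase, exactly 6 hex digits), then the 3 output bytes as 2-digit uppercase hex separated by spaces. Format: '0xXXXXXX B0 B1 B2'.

Answer: 0x484616 48 46 16

Derivation:
Sextets: S=18, E=4, Y=24, W=22
24-bit: (18<<18) | (4<<12) | (24<<6) | 22
      = 0x480000 | 0x004000 | 0x000600 | 0x000016
      = 0x484616
Bytes: (v>>16)&0xFF=48, (v>>8)&0xFF=46, v&0xFF=16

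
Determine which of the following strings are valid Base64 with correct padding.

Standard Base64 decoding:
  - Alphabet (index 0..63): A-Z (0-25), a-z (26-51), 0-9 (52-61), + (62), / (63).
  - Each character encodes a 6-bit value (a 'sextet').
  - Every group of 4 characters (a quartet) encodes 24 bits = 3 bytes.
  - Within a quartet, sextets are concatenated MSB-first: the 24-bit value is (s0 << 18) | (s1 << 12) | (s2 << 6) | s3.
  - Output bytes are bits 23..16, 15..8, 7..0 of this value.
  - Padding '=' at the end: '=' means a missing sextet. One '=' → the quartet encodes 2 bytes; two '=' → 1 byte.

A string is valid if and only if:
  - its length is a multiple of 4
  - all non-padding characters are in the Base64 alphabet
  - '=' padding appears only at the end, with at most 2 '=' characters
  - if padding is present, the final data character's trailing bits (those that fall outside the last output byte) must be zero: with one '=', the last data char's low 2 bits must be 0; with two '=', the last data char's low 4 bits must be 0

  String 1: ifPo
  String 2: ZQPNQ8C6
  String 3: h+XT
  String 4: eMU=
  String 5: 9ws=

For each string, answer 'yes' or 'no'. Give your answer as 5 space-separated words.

String 1: 'ifPo' → valid
String 2: 'ZQPNQ8C6' → valid
String 3: 'h+XT' → valid
String 4: 'eMU=' → valid
String 5: '9ws=' → valid

Answer: yes yes yes yes yes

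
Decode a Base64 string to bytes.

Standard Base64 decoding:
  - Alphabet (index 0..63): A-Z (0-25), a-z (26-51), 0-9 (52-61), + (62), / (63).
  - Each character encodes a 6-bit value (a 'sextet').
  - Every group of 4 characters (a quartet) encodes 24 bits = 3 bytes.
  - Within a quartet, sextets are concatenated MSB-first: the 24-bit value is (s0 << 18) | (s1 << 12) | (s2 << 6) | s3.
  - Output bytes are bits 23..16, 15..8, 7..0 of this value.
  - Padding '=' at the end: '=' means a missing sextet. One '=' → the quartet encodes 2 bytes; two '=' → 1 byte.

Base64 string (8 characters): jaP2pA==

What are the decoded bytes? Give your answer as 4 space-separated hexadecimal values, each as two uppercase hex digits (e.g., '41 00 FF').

After char 0 ('j'=35): chars_in_quartet=1 acc=0x23 bytes_emitted=0
After char 1 ('a'=26): chars_in_quartet=2 acc=0x8DA bytes_emitted=0
After char 2 ('P'=15): chars_in_quartet=3 acc=0x2368F bytes_emitted=0
After char 3 ('2'=54): chars_in_quartet=4 acc=0x8DA3F6 -> emit 8D A3 F6, reset; bytes_emitted=3
After char 4 ('p'=41): chars_in_quartet=1 acc=0x29 bytes_emitted=3
After char 5 ('A'=0): chars_in_quartet=2 acc=0xA40 bytes_emitted=3
Padding '==': partial quartet acc=0xA40 -> emit A4; bytes_emitted=4

Answer: 8D A3 F6 A4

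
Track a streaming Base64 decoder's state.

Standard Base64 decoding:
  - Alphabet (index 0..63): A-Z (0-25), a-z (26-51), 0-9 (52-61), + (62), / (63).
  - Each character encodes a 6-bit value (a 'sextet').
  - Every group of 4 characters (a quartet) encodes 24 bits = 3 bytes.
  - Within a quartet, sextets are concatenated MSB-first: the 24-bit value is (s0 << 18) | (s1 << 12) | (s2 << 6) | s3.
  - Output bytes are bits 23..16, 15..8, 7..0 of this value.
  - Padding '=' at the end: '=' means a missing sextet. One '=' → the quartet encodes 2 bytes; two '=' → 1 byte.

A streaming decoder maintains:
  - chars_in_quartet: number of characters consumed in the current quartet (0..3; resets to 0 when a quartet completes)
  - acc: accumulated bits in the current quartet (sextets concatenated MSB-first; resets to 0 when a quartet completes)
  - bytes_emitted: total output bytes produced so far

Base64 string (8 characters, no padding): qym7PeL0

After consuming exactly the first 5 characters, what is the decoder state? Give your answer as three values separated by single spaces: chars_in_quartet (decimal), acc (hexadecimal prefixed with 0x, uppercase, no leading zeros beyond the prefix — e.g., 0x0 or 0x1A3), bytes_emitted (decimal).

Answer: 1 0xF 3

Derivation:
After char 0 ('q'=42): chars_in_quartet=1 acc=0x2A bytes_emitted=0
After char 1 ('y'=50): chars_in_quartet=2 acc=0xAB2 bytes_emitted=0
After char 2 ('m'=38): chars_in_quartet=3 acc=0x2ACA6 bytes_emitted=0
After char 3 ('7'=59): chars_in_quartet=4 acc=0xAB29BB -> emit AB 29 BB, reset; bytes_emitted=3
After char 4 ('P'=15): chars_in_quartet=1 acc=0xF bytes_emitted=3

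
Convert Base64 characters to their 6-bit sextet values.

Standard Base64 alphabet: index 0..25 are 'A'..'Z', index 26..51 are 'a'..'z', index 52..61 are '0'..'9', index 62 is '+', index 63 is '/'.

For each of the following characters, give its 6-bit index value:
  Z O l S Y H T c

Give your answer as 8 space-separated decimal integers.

Answer: 25 14 37 18 24 7 19 28

Derivation:
'Z': A..Z range, ord('Z') − ord('A') = 25
'O': A..Z range, ord('O') − ord('A') = 14
'l': a..z range, 26 + ord('l') − ord('a') = 37
'S': A..Z range, ord('S') − ord('A') = 18
'Y': A..Z range, ord('Y') − ord('A') = 24
'H': A..Z range, ord('H') − ord('A') = 7
'T': A..Z range, ord('T') − ord('A') = 19
'c': a..z range, 26 + ord('c') − ord('a') = 28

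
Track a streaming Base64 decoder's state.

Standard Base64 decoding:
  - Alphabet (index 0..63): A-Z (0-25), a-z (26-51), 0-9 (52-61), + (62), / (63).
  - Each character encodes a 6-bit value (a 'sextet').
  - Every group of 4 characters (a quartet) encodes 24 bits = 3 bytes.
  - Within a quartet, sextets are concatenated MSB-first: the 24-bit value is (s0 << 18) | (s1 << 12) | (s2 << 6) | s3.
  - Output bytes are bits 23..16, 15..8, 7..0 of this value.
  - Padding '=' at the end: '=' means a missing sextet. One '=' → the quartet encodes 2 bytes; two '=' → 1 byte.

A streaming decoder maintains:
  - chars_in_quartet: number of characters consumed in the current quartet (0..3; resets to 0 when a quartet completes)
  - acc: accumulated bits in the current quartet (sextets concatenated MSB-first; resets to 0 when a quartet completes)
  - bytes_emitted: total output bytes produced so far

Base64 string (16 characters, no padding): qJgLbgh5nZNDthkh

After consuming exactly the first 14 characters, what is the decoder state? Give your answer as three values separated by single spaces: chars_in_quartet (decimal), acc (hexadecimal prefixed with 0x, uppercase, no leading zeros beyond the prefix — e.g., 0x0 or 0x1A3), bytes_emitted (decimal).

Answer: 2 0xB61 9

Derivation:
After char 0 ('q'=42): chars_in_quartet=1 acc=0x2A bytes_emitted=0
After char 1 ('J'=9): chars_in_quartet=2 acc=0xA89 bytes_emitted=0
After char 2 ('g'=32): chars_in_quartet=3 acc=0x2A260 bytes_emitted=0
After char 3 ('L'=11): chars_in_quartet=4 acc=0xA8980B -> emit A8 98 0B, reset; bytes_emitted=3
After char 4 ('b'=27): chars_in_quartet=1 acc=0x1B bytes_emitted=3
After char 5 ('g'=32): chars_in_quartet=2 acc=0x6E0 bytes_emitted=3
After char 6 ('h'=33): chars_in_quartet=3 acc=0x1B821 bytes_emitted=3
After char 7 ('5'=57): chars_in_quartet=4 acc=0x6E0879 -> emit 6E 08 79, reset; bytes_emitted=6
After char 8 ('n'=39): chars_in_quartet=1 acc=0x27 bytes_emitted=6
After char 9 ('Z'=25): chars_in_quartet=2 acc=0x9D9 bytes_emitted=6
After char 10 ('N'=13): chars_in_quartet=3 acc=0x2764D bytes_emitted=6
After char 11 ('D'=3): chars_in_quartet=4 acc=0x9D9343 -> emit 9D 93 43, reset; bytes_emitted=9
After char 12 ('t'=45): chars_in_quartet=1 acc=0x2D bytes_emitted=9
After char 13 ('h'=33): chars_in_quartet=2 acc=0xB61 bytes_emitted=9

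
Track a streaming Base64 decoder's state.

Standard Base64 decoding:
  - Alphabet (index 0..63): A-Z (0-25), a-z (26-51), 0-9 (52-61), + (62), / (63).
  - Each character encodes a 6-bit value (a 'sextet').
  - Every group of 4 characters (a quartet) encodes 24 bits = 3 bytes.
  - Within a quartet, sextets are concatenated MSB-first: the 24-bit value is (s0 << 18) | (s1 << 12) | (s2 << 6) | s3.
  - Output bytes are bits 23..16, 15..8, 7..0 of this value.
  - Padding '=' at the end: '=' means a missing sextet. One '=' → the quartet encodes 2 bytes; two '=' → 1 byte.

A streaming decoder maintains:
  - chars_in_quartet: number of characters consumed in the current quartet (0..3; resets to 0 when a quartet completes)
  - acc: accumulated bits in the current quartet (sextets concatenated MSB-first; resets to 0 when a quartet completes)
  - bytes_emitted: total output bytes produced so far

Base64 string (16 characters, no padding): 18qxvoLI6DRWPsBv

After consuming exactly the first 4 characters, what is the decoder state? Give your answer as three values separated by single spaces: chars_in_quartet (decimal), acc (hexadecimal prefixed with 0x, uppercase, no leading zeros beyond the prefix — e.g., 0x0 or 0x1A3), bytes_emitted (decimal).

Answer: 0 0x0 3

Derivation:
After char 0 ('1'=53): chars_in_quartet=1 acc=0x35 bytes_emitted=0
After char 1 ('8'=60): chars_in_quartet=2 acc=0xD7C bytes_emitted=0
After char 2 ('q'=42): chars_in_quartet=3 acc=0x35F2A bytes_emitted=0
After char 3 ('x'=49): chars_in_quartet=4 acc=0xD7CAB1 -> emit D7 CA B1, reset; bytes_emitted=3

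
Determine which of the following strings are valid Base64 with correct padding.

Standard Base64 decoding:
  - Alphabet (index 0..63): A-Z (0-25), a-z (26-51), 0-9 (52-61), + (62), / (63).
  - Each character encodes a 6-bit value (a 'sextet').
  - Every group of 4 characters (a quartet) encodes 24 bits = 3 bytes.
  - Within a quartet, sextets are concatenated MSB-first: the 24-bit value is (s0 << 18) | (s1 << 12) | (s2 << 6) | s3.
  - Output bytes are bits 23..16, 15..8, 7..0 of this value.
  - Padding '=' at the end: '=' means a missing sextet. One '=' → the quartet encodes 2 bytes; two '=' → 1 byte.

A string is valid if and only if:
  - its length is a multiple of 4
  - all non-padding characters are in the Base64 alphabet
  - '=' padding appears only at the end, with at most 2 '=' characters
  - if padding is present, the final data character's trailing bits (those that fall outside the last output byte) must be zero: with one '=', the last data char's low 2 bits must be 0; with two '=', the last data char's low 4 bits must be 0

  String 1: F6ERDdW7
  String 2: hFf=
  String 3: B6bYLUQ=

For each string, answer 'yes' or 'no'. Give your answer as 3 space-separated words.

String 1: 'F6ERDdW7' → valid
String 2: 'hFf=' → invalid (bad trailing bits)
String 3: 'B6bYLUQ=' → valid

Answer: yes no yes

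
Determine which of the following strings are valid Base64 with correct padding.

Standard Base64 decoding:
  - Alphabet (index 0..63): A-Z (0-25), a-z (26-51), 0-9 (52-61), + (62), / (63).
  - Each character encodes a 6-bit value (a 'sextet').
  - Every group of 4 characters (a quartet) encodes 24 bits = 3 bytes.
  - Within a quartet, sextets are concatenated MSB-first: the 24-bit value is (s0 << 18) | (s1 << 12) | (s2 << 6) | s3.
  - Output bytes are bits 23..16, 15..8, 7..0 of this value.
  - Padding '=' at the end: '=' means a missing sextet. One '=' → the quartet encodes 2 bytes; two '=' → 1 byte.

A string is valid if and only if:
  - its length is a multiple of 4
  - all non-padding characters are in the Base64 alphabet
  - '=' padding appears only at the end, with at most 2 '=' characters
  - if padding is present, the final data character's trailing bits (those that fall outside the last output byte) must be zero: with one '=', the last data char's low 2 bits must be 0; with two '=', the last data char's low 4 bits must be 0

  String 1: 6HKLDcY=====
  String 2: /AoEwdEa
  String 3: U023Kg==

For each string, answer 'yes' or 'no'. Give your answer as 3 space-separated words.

Answer: no yes yes

Derivation:
String 1: '6HKLDcY=====' → invalid (5 pad chars (max 2))
String 2: '/AoEwdEa' → valid
String 3: 'U023Kg==' → valid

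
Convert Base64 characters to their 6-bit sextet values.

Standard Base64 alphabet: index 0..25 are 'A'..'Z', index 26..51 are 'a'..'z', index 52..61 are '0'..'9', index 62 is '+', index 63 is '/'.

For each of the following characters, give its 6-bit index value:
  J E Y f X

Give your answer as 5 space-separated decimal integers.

'J': A..Z range, ord('J') − ord('A') = 9
'E': A..Z range, ord('E') − ord('A') = 4
'Y': A..Z range, ord('Y') − ord('A') = 24
'f': a..z range, 26 + ord('f') − ord('a') = 31
'X': A..Z range, ord('X') − ord('A') = 23

Answer: 9 4 24 31 23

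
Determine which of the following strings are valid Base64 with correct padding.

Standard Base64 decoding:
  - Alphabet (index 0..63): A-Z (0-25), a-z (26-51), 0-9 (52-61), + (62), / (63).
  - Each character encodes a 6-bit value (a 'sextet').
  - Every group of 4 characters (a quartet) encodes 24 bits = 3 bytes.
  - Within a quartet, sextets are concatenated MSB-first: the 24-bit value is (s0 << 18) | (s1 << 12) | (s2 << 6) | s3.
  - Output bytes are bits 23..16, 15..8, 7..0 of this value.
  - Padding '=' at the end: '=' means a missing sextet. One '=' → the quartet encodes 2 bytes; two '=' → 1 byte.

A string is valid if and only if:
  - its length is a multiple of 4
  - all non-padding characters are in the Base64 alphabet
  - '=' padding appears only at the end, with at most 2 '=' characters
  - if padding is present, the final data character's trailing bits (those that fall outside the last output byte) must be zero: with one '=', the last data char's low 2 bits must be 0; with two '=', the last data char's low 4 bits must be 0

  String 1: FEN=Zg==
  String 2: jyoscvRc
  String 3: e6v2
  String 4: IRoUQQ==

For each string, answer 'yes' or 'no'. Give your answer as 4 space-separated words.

Answer: no yes yes yes

Derivation:
String 1: 'FEN=Zg==' → invalid (bad char(s): ['=']; '=' in middle)
String 2: 'jyoscvRc' → valid
String 3: 'e6v2' → valid
String 4: 'IRoUQQ==' → valid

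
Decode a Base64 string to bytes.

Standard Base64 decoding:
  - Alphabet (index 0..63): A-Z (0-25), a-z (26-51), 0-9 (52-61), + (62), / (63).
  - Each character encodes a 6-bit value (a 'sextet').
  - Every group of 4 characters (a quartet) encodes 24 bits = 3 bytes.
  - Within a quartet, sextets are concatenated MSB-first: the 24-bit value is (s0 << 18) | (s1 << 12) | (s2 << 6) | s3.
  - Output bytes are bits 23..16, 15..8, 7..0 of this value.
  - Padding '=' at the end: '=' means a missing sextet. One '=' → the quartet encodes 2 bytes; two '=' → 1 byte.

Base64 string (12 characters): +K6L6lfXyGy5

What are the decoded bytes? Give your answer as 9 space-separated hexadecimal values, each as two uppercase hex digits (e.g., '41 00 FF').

Answer: F8 AE 8B EA 57 D7 C8 6C B9

Derivation:
After char 0 ('+'=62): chars_in_quartet=1 acc=0x3E bytes_emitted=0
After char 1 ('K'=10): chars_in_quartet=2 acc=0xF8A bytes_emitted=0
After char 2 ('6'=58): chars_in_quartet=3 acc=0x3E2BA bytes_emitted=0
After char 3 ('L'=11): chars_in_quartet=4 acc=0xF8AE8B -> emit F8 AE 8B, reset; bytes_emitted=3
After char 4 ('6'=58): chars_in_quartet=1 acc=0x3A bytes_emitted=3
After char 5 ('l'=37): chars_in_quartet=2 acc=0xEA5 bytes_emitted=3
After char 6 ('f'=31): chars_in_quartet=3 acc=0x3A95F bytes_emitted=3
After char 7 ('X'=23): chars_in_quartet=4 acc=0xEA57D7 -> emit EA 57 D7, reset; bytes_emitted=6
After char 8 ('y'=50): chars_in_quartet=1 acc=0x32 bytes_emitted=6
After char 9 ('G'=6): chars_in_quartet=2 acc=0xC86 bytes_emitted=6
After char 10 ('y'=50): chars_in_quartet=3 acc=0x321B2 bytes_emitted=6
After char 11 ('5'=57): chars_in_quartet=4 acc=0xC86CB9 -> emit C8 6C B9, reset; bytes_emitted=9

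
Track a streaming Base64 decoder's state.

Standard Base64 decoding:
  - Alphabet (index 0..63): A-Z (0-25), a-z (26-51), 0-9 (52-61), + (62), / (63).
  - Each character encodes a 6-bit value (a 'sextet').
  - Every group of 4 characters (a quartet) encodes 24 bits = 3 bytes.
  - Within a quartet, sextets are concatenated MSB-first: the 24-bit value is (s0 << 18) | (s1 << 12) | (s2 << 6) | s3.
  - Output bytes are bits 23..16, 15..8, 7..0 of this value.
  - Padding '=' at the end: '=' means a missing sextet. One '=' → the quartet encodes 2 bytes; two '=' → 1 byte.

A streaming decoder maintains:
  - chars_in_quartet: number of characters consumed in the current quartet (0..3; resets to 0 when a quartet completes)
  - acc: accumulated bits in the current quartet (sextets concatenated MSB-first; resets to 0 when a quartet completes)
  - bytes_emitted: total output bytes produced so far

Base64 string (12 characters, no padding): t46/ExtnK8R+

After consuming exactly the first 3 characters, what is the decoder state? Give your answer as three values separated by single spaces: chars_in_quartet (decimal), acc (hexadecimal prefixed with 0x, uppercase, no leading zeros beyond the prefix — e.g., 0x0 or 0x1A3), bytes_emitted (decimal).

Answer: 3 0x2DE3A 0

Derivation:
After char 0 ('t'=45): chars_in_quartet=1 acc=0x2D bytes_emitted=0
After char 1 ('4'=56): chars_in_quartet=2 acc=0xB78 bytes_emitted=0
After char 2 ('6'=58): chars_in_quartet=3 acc=0x2DE3A bytes_emitted=0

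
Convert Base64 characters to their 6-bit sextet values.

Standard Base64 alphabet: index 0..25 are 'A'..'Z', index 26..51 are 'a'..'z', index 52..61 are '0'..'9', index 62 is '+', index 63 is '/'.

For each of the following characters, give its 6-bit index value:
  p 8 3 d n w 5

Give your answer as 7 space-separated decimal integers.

Answer: 41 60 55 29 39 48 57

Derivation:
'p': a..z range, 26 + ord('p') − ord('a') = 41
'8': 0..9 range, 52 + ord('8') − ord('0') = 60
'3': 0..9 range, 52 + ord('3') − ord('0') = 55
'd': a..z range, 26 + ord('d') − ord('a') = 29
'n': a..z range, 26 + ord('n') − ord('a') = 39
'w': a..z range, 26 + ord('w') − ord('a') = 48
'5': 0..9 range, 52 + ord('5') − ord('0') = 57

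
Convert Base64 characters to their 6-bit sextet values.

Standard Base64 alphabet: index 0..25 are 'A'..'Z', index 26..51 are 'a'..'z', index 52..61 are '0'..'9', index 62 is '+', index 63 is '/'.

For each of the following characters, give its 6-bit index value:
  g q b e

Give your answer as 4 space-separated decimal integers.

'g': a..z range, 26 + ord('g') − ord('a') = 32
'q': a..z range, 26 + ord('q') − ord('a') = 42
'b': a..z range, 26 + ord('b') − ord('a') = 27
'e': a..z range, 26 + ord('e') − ord('a') = 30

Answer: 32 42 27 30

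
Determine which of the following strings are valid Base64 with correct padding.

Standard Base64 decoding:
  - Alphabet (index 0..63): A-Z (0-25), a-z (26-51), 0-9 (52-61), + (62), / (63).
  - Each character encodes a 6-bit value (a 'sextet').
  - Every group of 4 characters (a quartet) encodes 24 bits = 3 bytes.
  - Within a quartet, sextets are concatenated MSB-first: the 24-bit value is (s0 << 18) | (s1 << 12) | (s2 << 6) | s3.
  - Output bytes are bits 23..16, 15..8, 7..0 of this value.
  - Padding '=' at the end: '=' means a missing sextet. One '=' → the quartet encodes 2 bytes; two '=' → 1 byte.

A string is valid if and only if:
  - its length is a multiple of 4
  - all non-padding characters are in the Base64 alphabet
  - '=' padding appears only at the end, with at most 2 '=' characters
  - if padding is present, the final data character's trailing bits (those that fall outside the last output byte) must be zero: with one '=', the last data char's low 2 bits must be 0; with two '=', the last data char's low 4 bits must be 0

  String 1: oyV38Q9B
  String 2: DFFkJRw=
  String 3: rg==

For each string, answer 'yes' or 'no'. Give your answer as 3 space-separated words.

Answer: yes yes yes

Derivation:
String 1: 'oyV38Q9B' → valid
String 2: 'DFFkJRw=' → valid
String 3: 'rg==' → valid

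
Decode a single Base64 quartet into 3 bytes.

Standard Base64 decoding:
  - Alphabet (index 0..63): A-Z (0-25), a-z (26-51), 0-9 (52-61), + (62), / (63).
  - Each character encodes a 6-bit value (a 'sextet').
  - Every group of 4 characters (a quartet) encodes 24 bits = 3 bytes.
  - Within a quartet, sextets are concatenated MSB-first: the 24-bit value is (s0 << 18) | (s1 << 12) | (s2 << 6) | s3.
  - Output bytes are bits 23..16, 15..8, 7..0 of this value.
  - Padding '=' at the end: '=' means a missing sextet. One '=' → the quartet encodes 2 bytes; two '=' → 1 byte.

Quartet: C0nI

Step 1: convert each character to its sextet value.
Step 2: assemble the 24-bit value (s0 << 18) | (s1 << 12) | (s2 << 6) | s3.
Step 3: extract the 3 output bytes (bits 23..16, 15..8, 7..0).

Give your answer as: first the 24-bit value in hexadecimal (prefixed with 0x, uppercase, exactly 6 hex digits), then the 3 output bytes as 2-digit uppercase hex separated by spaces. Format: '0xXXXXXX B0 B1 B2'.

Sextets: C=2, 0=52, n=39, I=8
24-bit: (2<<18) | (52<<12) | (39<<6) | 8
      = 0x080000 | 0x034000 | 0x0009C0 | 0x000008
      = 0x0B49C8
Bytes: (v>>16)&0xFF=0B, (v>>8)&0xFF=49, v&0xFF=C8

Answer: 0x0B49C8 0B 49 C8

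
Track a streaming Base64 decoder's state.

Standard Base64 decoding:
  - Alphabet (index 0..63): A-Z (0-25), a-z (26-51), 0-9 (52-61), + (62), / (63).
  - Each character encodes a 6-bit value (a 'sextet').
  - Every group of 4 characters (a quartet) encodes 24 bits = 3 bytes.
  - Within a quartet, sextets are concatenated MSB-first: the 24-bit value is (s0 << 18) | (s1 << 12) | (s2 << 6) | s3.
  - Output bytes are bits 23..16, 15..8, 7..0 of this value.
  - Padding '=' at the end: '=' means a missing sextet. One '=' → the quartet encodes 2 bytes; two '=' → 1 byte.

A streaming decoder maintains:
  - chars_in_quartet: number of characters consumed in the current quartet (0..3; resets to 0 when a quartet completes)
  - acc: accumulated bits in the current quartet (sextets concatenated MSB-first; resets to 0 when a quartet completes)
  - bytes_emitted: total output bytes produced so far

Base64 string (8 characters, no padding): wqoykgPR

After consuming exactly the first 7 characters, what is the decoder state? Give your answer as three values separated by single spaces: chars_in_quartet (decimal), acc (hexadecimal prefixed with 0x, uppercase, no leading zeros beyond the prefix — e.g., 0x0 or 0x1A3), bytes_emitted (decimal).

After char 0 ('w'=48): chars_in_quartet=1 acc=0x30 bytes_emitted=0
After char 1 ('q'=42): chars_in_quartet=2 acc=0xC2A bytes_emitted=0
After char 2 ('o'=40): chars_in_quartet=3 acc=0x30AA8 bytes_emitted=0
After char 3 ('y'=50): chars_in_quartet=4 acc=0xC2AA32 -> emit C2 AA 32, reset; bytes_emitted=3
After char 4 ('k'=36): chars_in_quartet=1 acc=0x24 bytes_emitted=3
After char 5 ('g'=32): chars_in_quartet=2 acc=0x920 bytes_emitted=3
After char 6 ('P'=15): chars_in_quartet=3 acc=0x2480F bytes_emitted=3

Answer: 3 0x2480F 3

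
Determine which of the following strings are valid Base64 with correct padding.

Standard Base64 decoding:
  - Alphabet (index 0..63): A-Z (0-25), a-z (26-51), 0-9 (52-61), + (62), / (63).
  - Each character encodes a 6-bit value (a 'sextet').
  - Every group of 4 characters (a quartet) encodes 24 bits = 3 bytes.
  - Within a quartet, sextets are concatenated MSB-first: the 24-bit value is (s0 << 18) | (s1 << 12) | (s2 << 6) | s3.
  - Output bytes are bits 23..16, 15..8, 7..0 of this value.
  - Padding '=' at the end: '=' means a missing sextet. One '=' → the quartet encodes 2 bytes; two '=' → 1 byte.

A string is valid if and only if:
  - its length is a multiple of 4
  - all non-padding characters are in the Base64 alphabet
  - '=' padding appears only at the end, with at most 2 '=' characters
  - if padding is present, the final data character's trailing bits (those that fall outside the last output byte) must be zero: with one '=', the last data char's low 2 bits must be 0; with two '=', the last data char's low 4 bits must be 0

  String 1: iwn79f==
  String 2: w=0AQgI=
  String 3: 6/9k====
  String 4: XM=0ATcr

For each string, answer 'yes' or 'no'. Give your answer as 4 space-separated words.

String 1: 'iwn79f==' → invalid (bad trailing bits)
String 2: 'w=0AQgI=' → invalid (bad char(s): ['=']; '=' in middle)
String 3: '6/9k====' → invalid (4 pad chars (max 2))
String 4: 'XM=0ATcr' → invalid (bad char(s): ['=']; '=' in middle)

Answer: no no no no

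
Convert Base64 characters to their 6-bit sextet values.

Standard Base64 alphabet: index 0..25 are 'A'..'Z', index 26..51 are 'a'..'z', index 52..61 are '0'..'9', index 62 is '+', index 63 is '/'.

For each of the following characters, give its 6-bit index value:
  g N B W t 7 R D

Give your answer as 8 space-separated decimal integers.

Answer: 32 13 1 22 45 59 17 3

Derivation:
'g': a..z range, 26 + ord('g') − ord('a') = 32
'N': A..Z range, ord('N') − ord('A') = 13
'B': A..Z range, ord('B') − ord('A') = 1
'W': A..Z range, ord('W') − ord('A') = 22
't': a..z range, 26 + ord('t') − ord('a') = 45
'7': 0..9 range, 52 + ord('7') − ord('0') = 59
'R': A..Z range, ord('R') − ord('A') = 17
'D': A..Z range, ord('D') − ord('A') = 3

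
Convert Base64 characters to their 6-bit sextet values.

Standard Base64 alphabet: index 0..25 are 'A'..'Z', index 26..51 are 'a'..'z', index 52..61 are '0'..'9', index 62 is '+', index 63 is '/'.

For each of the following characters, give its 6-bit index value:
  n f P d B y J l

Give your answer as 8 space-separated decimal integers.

Answer: 39 31 15 29 1 50 9 37

Derivation:
'n': a..z range, 26 + ord('n') − ord('a') = 39
'f': a..z range, 26 + ord('f') − ord('a') = 31
'P': A..Z range, ord('P') − ord('A') = 15
'd': a..z range, 26 + ord('d') − ord('a') = 29
'B': A..Z range, ord('B') − ord('A') = 1
'y': a..z range, 26 + ord('y') − ord('a') = 50
'J': A..Z range, ord('J') − ord('A') = 9
'l': a..z range, 26 + ord('l') − ord('a') = 37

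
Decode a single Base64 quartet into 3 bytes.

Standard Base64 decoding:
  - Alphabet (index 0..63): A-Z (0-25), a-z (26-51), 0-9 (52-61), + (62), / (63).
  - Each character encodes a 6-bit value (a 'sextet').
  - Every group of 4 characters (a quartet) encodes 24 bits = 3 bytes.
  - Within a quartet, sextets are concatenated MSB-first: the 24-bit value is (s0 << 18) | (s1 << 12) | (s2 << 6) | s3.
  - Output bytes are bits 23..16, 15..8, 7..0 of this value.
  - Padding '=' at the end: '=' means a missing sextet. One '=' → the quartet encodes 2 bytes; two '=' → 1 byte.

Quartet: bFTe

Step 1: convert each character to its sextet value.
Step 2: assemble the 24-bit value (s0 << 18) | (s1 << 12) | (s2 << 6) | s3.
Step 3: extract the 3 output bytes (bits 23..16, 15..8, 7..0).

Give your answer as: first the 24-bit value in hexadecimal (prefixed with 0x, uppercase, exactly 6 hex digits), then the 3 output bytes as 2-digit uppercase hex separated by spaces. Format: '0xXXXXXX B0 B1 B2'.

Answer: 0x6C54DE 6C 54 DE

Derivation:
Sextets: b=27, F=5, T=19, e=30
24-bit: (27<<18) | (5<<12) | (19<<6) | 30
      = 0x6C0000 | 0x005000 | 0x0004C0 | 0x00001E
      = 0x6C54DE
Bytes: (v>>16)&0xFF=6C, (v>>8)&0xFF=54, v&0xFF=DE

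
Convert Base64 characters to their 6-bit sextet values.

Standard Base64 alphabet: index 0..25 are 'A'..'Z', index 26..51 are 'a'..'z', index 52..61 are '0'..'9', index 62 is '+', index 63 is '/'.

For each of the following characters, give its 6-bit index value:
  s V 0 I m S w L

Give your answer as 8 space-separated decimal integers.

's': a..z range, 26 + ord('s') − ord('a') = 44
'V': A..Z range, ord('V') − ord('A') = 21
'0': 0..9 range, 52 + ord('0') − ord('0') = 52
'I': A..Z range, ord('I') − ord('A') = 8
'm': a..z range, 26 + ord('m') − ord('a') = 38
'S': A..Z range, ord('S') − ord('A') = 18
'w': a..z range, 26 + ord('w') − ord('a') = 48
'L': A..Z range, ord('L') − ord('A') = 11

Answer: 44 21 52 8 38 18 48 11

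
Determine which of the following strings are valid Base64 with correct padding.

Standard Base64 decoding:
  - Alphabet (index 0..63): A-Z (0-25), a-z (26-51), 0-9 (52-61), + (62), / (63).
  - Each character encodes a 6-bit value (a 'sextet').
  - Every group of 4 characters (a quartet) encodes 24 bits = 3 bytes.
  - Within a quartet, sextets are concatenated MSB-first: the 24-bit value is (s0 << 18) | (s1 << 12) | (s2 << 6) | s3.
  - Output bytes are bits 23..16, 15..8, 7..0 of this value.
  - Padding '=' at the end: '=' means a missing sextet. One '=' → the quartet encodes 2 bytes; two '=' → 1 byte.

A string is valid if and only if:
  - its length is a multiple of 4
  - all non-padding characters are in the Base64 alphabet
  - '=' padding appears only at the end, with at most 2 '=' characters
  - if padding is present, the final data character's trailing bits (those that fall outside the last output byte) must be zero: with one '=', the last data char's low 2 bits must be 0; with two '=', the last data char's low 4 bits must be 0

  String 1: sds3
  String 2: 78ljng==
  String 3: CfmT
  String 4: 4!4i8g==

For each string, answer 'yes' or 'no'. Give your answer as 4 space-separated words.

String 1: 'sds3' → valid
String 2: '78ljng==' → valid
String 3: 'CfmT' → valid
String 4: '4!4i8g==' → invalid (bad char(s): ['!'])

Answer: yes yes yes no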